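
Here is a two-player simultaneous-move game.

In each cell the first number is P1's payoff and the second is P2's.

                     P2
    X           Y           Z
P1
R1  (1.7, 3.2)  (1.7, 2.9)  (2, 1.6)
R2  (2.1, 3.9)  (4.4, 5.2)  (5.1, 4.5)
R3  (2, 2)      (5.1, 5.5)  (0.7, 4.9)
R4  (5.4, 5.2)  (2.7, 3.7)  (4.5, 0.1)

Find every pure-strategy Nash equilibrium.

(R1, X): P1 can switch to R2 (1.7 → 2.1). Not NE.
(R1, Y): P1 can switch to R2 (1.7 → 4.4). Not NE.
(R1, Z): P1 can switch to R2 (2 → 5.1). Not NE.
(R2, X): P1 can switch to R4 (2.1 → 5.4). Not NE.
(R2, Y): P1 can switch to R3 (4.4 → 5.1). Not NE.
(R2, Z): P2 can switch to Y (4.5 → 5.2). Not NE.
(R3, X): P1 can switch to R2 (2 → 2.1). Not NE.
(R3, Y): P1 gets 5.1, best alternative 4.4; P2 gets 5.5, best alternative 4.9. No profitable deviation — NE.
(R3, Z): P1 can switch to R1 (0.7 → 2). Not NE.
(R4, X): P1 gets 5.4, best alternative 2.1; P2 gets 5.2, best alternative 3.7. No profitable deviation — NE.
(The remaining 2 profiles each have a profitable deviation by the same check.)

(R3, Y), (R4, X)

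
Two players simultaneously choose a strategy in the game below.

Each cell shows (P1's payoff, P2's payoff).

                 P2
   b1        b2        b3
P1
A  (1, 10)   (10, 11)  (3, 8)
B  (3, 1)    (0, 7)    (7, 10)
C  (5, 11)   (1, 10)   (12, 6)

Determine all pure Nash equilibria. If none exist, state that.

(A, b2) and (C, b1)

(A, b1): P1 can switch to B (1 → 3). Not NE.
(A, b2): P1 gets 10, best alternative 1; P2 gets 11, best alternative 10. No profitable deviation — NE.
(A, b3): P1 can switch to B (3 → 7). Not NE.
(B, b1): P1 can switch to C (3 → 5). Not NE.
(B, b2): P1 can switch to A (0 → 10). Not NE.
(B, b3): P1 can switch to C (7 → 12). Not NE.
(C, b1): P1 gets 5, best alternative 3; P2 gets 11, best alternative 10. No profitable deviation — NE.
(C, b2): P1 can switch to A (1 → 10). Not NE.
(C, b3): P2 can switch to b1 (6 → 11). Not NE.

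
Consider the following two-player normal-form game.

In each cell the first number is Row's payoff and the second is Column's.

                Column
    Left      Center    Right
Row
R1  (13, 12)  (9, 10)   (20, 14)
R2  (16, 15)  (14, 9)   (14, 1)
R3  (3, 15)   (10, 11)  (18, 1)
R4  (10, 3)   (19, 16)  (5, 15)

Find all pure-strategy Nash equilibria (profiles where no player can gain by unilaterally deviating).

The pure Nash equilibria are (R1, Right); (R2, Left); (R4, Center).

Row against Left: payoffs 13, 16, 3, 10 → best response R2.
Row against Center: payoffs 9, 14, 10, 19 → best response R4.
Row against Right: payoffs 20, 14, 18, 5 → best response R1.
Column against R1: payoffs 12, 10, 14 → best response Right.
Column against R2: payoffs 15, 9, 1 → best response Left.
Column against R3: payoffs 15, 11, 1 → best response Left.
Column against R4: payoffs 3, 16, 15 → best response Center.
Mutual best responses: (R1, Right); (R2, Left); (R4, Center).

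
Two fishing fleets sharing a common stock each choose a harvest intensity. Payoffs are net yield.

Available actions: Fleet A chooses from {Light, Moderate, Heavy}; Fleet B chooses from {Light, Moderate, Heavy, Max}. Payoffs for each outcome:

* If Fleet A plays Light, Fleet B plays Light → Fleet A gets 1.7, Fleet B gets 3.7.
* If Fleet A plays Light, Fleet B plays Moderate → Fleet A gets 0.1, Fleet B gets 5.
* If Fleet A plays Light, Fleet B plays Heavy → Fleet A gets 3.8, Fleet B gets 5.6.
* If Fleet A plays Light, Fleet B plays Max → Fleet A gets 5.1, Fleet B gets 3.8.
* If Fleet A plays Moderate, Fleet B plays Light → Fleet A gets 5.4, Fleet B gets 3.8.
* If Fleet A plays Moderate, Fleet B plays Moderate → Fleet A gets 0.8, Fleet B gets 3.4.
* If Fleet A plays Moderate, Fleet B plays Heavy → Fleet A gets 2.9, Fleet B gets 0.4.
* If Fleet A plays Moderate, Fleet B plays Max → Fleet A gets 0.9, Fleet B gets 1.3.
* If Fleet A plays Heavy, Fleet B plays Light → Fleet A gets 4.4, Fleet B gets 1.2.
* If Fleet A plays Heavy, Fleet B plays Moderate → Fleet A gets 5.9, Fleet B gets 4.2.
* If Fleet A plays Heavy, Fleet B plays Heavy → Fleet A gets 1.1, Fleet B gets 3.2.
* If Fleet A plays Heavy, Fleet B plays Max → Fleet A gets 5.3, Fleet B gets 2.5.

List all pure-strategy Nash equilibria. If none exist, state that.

(Light, Heavy) and (Moderate, Light) and (Heavy, Moderate)

For each strategy profile, look for a profitable unilateral deviation.
(Light, Light): Fleet A can switch to Moderate (1.7 → 5.4). Not NE.
(Light, Moderate): Fleet A can switch to Moderate (0.1 → 0.8). Not NE.
(Light, Heavy): Fleet A gets 3.8, best alternative 2.9; Fleet B gets 5.6, best alternative 5. No profitable deviation — NE.
(Light, Max): Fleet A can switch to Heavy (5.1 → 5.3). Not NE.
(Moderate, Light): Fleet A gets 5.4, best alternative 4.4; Fleet B gets 3.8, best alternative 3.4. No profitable deviation — NE.
(Moderate, Moderate): Fleet A can switch to Heavy (0.8 → 5.9). Not NE.
(Moderate, Heavy): Fleet A can switch to Light (2.9 → 3.8). Not NE.
(Moderate, Max): Fleet A can switch to Light (0.9 → 5.1). Not NE.
(Heavy, Moderate): Fleet A gets 5.9, best alternative 0.8; Fleet B gets 4.2, best alternative 3.2. No profitable deviation — NE.
(The remaining 3 profiles each have a profitable deviation by the same check.)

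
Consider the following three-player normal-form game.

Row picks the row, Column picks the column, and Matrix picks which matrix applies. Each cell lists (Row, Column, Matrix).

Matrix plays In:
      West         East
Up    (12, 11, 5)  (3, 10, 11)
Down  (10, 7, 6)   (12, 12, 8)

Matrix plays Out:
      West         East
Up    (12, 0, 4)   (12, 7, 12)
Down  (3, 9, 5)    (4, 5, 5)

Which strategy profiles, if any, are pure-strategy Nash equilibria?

(Up, West, In), (Up, East, Out), (Down, East, In)

(Up, West, In): Row gets 12, best alternative 10; Column gets 11, best alternative 10; Matrix gets 5, best alternative 4. No profitable deviation — NE.
(Up, West, Out): Column can switch to East (0 → 7). Not NE.
(Up, East, In): Row can switch to Down (3 → 12). Not NE.
(Up, East, Out): Row gets 12, best alternative 4; Column gets 7, best alternative 0; Matrix gets 12, best alternative 11. No profitable deviation — NE.
(Down, West, In): Row can switch to Up (10 → 12). Not NE.
(Down, West, Out): Row can switch to Up (3 → 12). Not NE.
(Down, East, In): Row gets 12, best alternative 3; Column gets 12, best alternative 7; Matrix gets 8, best alternative 5. No profitable deviation — NE.
(Down, East, Out): Row can switch to Up (4 → 12). Not NE.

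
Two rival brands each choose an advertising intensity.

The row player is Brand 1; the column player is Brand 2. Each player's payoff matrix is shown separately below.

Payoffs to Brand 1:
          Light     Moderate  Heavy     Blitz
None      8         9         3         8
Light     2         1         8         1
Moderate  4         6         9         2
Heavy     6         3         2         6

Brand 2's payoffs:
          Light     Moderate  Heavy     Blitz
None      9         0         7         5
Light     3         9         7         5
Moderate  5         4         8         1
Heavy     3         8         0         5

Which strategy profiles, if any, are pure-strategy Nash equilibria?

Brand 1 against Light: payoffs 8, 2, 4, 6 → best response None.
Brand 1 against Moderate: payoffs 9, 1, 6, 3 → best response None.
Brand 1 against Heavy: payoffs 3, 8, 9, 2 → best response Moderate.
Brand 1 against Blitz: payoffs 8, 1, 2, 6 → best response None.
Brand 2 against None: payoffs 9, 0, 7, 5 → best response Light.
Brand 2 against Light: payoffs 3, 9, 7, 5 → best response Moderate.
Brand 2 against Moderate: payoffs 5, 4, 8, 1 → best response Heavy.
Brand 2 against Heavy: payoffs 3, 8, 0, 5 → best response Moderate.
Mutual best responses: (None, Light); (Moderate, Heavy).

(None, Light), (Moderate, Heavy)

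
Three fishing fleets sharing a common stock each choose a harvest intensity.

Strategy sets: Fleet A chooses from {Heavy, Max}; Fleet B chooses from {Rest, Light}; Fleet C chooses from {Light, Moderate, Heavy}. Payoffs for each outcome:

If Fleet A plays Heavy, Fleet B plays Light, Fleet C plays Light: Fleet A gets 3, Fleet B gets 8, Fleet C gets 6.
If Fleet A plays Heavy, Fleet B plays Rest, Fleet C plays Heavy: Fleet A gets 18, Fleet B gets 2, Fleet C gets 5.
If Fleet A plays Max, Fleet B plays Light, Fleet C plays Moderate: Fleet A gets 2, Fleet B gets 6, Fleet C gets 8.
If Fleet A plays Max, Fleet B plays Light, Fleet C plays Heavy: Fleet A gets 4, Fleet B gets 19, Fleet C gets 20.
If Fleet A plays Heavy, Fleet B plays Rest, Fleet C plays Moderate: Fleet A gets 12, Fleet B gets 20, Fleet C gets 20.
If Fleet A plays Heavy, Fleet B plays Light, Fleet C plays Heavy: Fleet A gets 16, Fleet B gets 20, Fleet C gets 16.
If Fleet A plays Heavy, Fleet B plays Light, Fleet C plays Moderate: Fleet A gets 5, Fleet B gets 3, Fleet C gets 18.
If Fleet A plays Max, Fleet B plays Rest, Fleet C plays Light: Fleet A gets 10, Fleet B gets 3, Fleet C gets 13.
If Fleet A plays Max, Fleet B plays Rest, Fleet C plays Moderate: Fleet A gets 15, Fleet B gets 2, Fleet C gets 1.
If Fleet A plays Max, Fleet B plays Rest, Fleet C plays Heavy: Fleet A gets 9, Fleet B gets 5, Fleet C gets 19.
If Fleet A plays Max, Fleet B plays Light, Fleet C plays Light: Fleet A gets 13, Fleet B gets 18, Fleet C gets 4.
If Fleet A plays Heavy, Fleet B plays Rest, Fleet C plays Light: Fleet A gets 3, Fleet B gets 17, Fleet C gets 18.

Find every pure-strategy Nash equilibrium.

No pure-strategy Nash equilibrium.

(Heavy, Rest, Light): Fleet A can switch to Max (3 → 10). Not NE.
(Heavy, Rest, Moderate): Fleet A can switch to Max (12 → 15). Not NE.
(Heavy, Rest, Heavy): Fleet B can switch to Light (2 → 20). Not NE.
(Heavy, Light, Light): Fleet A can switch to Max (3 → 13). Not NE.
(Heavy, Light, Moderate): Fleet B can switch to Rest (3 → 20). Not NE.
(Heavy, Light, Heavy): Fleet C can switch to Moderate (16 → 18). Not NE.
(The remaining 6 profiles each have a profitable deviation by the same check.)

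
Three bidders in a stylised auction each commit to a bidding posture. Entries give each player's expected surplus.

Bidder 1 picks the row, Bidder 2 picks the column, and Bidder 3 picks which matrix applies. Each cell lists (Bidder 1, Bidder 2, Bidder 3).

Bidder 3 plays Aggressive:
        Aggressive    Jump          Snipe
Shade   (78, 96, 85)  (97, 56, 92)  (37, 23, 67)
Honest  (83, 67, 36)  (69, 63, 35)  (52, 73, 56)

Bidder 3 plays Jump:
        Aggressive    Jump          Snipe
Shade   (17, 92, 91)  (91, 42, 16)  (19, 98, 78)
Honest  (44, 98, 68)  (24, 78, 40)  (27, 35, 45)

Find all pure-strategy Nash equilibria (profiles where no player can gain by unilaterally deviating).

(Honest, Aggressive, Jump); (Honest, Snipe, Aggressive)

(Shade, Aggressive, Aggressive): Bidder 1 can switch to Honest (78 → 83). Not NE.
(Shade, Aggressive, Jump): Bidder 1 can switch to Honest (17 → 44). Not NE.
(Shade, Jump, Aggressive): Bidder 2 can switch to Aggressive (56 → 96). Not NE.
(Shade, Jump, Jump): Bidder 2 can switch to Aggressive (42 → 92). Not NE.
(Shade, Snipe, Aggressive): Bidder 1 can switch to Honest (37 → 52). Not NE.
(Shade, Snipe, Jump): Bidder 1 can switch to Honest (19 → 27). Not NE.
(Honest, Aggressive, Aggressive): Bidder 2 can switch to Snipe (67 → 73). Not NE.
(Honest, Aggressive, Jump): Bidder 1 gets 44, best alternative 17; Bidder 2 gets 98, best alternative 78; Bidder 3 gets 68, best alternative 36. No profitable deviation — NE.
(Honest, Jump, Aggressive): Bidder 1 can switch to Shade (69 → 97). Not NE.
(Honest, Snipe, Aggressive): Bidder 1 gets 52, best alternative 37; Bidder 2 gets 73, best alternative 67; Bidder 3 gets 56, best alternative 45. No profitable deviation — NE.
(The remaining 2 profiles each have a profitable deviation by the same check.)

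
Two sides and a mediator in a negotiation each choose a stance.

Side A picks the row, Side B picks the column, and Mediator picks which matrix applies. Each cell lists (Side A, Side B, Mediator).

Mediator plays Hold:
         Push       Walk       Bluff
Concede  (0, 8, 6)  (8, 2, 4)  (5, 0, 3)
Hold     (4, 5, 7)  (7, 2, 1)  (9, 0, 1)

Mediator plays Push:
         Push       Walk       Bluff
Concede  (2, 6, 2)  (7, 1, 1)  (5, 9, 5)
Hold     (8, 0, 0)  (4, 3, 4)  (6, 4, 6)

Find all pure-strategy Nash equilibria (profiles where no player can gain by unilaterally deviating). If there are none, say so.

Check each profile: it is a Nash equilibrium iff no player can strictly gain by switching unilaterally.
(Concede, Push, Hold): Side A can switch to Hold (0 → 4). Not NE.
(Concede, Push, Push): Side A can switch to Hold (2 → 8). Not NE.
(Concede, Walk, Hold): Side B can switch to Push (2 → 8). Not NE.
(Concede, Walk, Push): Side B can switch to Push (1 → 6). Not NE.
(Concede, Bluff, Hold): Side A can switch to Hold (5 → 9). Not NE.
(Concede, Bluff, Push): Side A can switch to Hold (5 → 6). Not NE.
(Hold, Push, Hold): Side A gets 4, best alternative 0; Side B gets 5, best alternative 2; Mediator gets 7, best alternative 0. No profitable deviation — NE.
(Hold, Bluff, Push): Side A gets 6, best alternative 5; Side B gets 4, best alternative 3; Mediator gets 6, best alternative 1. No profitable deviation — NE.
(The remaining 4 profiles each have a profitable deviation by the same check.)

(Hold, Push, Hold); (Hold, Bluff, Push)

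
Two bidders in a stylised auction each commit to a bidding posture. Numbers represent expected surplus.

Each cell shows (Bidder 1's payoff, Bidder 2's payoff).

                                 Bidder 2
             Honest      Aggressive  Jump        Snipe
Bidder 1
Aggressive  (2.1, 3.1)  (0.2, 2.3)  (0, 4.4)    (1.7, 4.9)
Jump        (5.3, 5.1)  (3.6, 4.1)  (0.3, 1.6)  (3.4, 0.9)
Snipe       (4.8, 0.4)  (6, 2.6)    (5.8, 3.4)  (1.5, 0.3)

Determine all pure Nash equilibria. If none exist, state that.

The pure Nash equilibria are (Jump, Honest) and (Snipe, Jump).

Bidder 1 against Honest: payoffs 2.1, 5.3, 4.8 → best response Jump.
Bidder 1 against Aggressive: payoffs 0.2, 3.6, 6 → best response Snipe.
Bidder 1 against Jump: payoffs 0, 0.3, 5.8 → best response Snipe.
Bidder 1 against Snipe: payoffs 1.7, 3.4, 1.5 → best response Jump.
Bidder 2 against Aggressive: payoffs 3.1, 2.3, 4.4, 4.9 → best response Snipe.
Bidder 2 against Jump: payoffs 5.1, 4.1, 1.6, 0.9 → best response Honest.
Bidder 2 against Snipe: payoffs 0.4, 2.6, 3.4, 0.3 → best response Jump.
Mutual best responses: (Jump, Honest); (Snipe, Jump).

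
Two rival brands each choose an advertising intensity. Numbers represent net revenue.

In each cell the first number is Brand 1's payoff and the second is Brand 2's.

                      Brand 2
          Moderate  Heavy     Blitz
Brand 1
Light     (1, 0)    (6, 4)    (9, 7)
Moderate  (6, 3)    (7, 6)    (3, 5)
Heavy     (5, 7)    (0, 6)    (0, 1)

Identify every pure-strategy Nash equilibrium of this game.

(Light, Moderate): Brand 1 can switch to Moderate (1 → 6). Not NE.
(Light, Heavy): Brand 1 can switch to Moderate (6 → 7). Not NE.
(Light, Blitz): Brand 1 gets 9, best alternative 3; Brand 2 gets 7, best alternative 4. No profitable deviation — NE.
(Moderate, Moderate): Brand 2 can switch to Heavy (3 → 6). Not NE.
(Moderate, Heavy): Brand 1 gets 7, best alternative 6; Brand 2 gets 6, best alternative 5. No profitable deviation — NE.
(Moderate, Blitz): Brand 1 can switch to Light (3 → 9). Not NE.
(Heavy, Moderate): Brand 1 can switch to Moderate (5 → 6). Not NE.
(Heavy, Heavy): Brand 1 can switch to Light (0 → 6). Not NE.
(Heavy, Blitz): Brand 1 can switch to Light (0 → 9). Not NE.

The pure Nash equilibria are (Light, Blitz); (Moderate, Heavy).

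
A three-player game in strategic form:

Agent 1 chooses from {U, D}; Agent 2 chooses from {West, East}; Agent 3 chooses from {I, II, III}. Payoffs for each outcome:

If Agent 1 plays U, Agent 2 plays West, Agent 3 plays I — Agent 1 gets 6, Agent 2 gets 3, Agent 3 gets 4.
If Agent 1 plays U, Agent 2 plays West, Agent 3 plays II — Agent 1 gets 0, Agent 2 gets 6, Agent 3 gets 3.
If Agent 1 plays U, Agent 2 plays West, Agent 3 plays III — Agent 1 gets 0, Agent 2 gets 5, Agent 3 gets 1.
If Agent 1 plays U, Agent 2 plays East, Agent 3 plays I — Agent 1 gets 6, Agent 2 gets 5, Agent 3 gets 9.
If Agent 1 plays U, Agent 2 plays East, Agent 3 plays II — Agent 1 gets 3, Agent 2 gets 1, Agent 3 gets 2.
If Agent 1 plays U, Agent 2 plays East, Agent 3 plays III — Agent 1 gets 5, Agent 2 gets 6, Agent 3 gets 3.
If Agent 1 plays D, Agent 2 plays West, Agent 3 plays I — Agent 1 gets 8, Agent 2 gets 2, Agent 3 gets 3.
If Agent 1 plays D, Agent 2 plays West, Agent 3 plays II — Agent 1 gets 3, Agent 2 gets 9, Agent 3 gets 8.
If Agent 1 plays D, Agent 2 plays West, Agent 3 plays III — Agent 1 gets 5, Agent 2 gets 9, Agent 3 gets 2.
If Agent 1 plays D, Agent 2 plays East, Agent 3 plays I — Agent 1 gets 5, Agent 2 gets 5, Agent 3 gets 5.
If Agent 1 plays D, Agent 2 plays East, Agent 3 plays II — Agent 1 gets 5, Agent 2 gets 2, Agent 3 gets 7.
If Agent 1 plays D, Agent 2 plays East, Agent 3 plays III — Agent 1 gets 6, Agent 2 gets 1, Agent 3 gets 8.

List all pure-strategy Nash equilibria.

(U, East, I), (D, West, II)

Agent 1 against (West, I): payoffs 6, 8 → best response D.
Agent 1 against (West, II): payoffs 0, 3 → best response D.
Agent 1 against (West, III): payoffs 0, 5 → best response D.
Agent 1 against (East, I): payoffs 6, 5 → best response U.
Agent 1 against (East, II): payoffs 3, 5 → best response D.
Agent 1 against (East, III): payoffs 5, 6 → best response D.
Agent 2 against (U, I): payoffs 3, 5 → best response East.
Agent 2 against (U, II): payoffs 6, 1 → best response West.
Agent 2 against (U, III): payoffs 5, 6 → best response East.
Agent 2 against (D, I): payoffs 2, 5 → best response East.
Agent 2 against (D, II): payoffs 9, 2 → best response West.
Agent 2 against (D, III): payoffs 9, 1 → best response West.
Agent 3 against (U, West): payoffs 4, 3, 1 → best response I.
Agent 3 against (U, East): payoffs 9, 2, 3 → best response I.
Agent 3 against (D, West): payoffs 3, 8, 2 → best response II.
Agent 3 against (D, East): payoffs 5, 7, 8 → best response III.
Mutual best responses: (U, East, I); (D, West, II).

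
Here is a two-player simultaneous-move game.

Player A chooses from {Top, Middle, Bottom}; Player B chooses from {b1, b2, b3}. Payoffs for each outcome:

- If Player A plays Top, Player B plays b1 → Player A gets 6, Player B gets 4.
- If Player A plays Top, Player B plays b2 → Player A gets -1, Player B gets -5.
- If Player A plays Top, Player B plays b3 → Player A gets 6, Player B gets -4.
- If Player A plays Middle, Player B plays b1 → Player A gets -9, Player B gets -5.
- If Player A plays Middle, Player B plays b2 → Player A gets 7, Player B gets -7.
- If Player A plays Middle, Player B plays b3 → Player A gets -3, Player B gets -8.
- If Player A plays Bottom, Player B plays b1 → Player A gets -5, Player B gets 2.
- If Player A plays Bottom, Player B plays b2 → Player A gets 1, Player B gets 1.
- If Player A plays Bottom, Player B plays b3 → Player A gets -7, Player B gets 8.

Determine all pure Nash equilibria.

Player A against b1: payoffs 6, -9, -5 → best response Top.
Player A against b2: payoffs -1, 7, 1 → best response Middle.
Player A against b3: payoffs 6, -3, -7 → best response Top.
Player B against Top: payoffs 4, -5, -4 → best response b1.
Player B against Middle: payoffs -5, -7, -8 → best response b1.
Player B against Bottom: payoffs 2, 1, 8 → best response b3.
Mutual best responses: (Top, b1).

The unique pure-strategy Nash equilibrium is (Top, b1).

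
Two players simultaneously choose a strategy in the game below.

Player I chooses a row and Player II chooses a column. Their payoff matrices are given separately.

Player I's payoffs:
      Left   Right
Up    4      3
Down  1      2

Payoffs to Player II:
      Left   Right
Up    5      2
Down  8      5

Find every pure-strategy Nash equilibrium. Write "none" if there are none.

For each strategy profile, look for a profitable unilateral deviation.
(Up, Left): Player I gets 4, best alternative 1; Player II gets 5, best alternative 2. No profitable deviation — NE.
(Up, Right): Player II can switch to Left (2 → 5). Not NE.
(Down, Left): Player I can switch to Up (1 → 4). Not NE.
(Down, Right): Player I can switch to Up (2 → 3). Not NE.

The unique pure-strategy Nash equilibrium is (Up, Left).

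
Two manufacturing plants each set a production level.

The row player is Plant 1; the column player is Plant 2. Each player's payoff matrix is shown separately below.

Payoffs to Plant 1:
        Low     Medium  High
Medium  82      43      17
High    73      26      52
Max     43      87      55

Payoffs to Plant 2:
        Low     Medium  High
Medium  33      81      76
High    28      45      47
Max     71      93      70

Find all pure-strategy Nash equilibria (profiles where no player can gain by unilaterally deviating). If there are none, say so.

The unique pure-strategy Nash equilibrium is (Max, Medium).

(Medium, Low): Plant 2 can switch to Medium (33 → 81). Not NE.
(Medium, Medium): Plant 1 can switch to Max (43 → 87). Not NE.
(Medium, High): Plant 1 can switch to High (17 → 52). Not NE.
(High, Low): Plant 1 can switch to Medium (73 → 82). Not NE.
(High, Medium): Plant 1 can switch to Medium (26 → 43). Not NE.
(High, High): Plant 1 can switch to Max (52 → 55). Not NE.
(Max, Low): Plant 1 can switch to Medium (43 → 82). Not NE.
(Max, Medium): Plant 1 gets 87, best alternative 43; Plant 2 gets 93, best alternative 71. No profitable deviation — NE.
(Max, High): Plant 2 can switch to Low (70 → 71). Not NE.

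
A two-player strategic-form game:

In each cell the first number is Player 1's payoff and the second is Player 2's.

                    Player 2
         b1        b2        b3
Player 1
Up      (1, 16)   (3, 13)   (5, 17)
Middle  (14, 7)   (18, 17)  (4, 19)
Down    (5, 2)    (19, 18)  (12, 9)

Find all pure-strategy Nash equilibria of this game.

Mark each player's best response to every combination of opponents' strategies; a profile where every player is best-responding is a pure Nash equilibrium.
Player 1 against b1: payoffs 1, 14, 5 → best response Middle.
Player 1 against b2: payoffs 3, 18, 19 → best response Down.
Player 1 against b3: payoffs 5, 4, 12 → best response Down.
Player 2 against Up: payoffs 16, 13, 17 → best response b3.
Player 2 against Middle: payoffs 7, 17, 19 → best response b3.
Player 2 against Down: payoffs 2, 18, 9 → best response b2.
Mutual best responses: (Down, b2).

The unique pure-strategy Nash equilibrium is (Down, b2).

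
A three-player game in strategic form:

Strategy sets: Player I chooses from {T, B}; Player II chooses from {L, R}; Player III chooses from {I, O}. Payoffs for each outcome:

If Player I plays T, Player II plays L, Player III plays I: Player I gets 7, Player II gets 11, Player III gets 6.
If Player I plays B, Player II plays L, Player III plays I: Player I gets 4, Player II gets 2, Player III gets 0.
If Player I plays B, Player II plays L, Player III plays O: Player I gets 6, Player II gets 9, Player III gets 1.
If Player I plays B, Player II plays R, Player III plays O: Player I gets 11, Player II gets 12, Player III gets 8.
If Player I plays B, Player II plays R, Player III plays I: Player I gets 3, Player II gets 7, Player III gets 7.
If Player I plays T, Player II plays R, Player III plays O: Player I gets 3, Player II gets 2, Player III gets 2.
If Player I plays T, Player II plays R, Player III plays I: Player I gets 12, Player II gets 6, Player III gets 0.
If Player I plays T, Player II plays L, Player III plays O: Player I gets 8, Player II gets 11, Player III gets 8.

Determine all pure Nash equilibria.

Check each profile: it is a Nash equilibrium iff no player can strictly gain by switching unilaterally.
(T, L, I): Player III can switch to O (6 → 8). Not NE.
(T, L, O): Player I gets 8, best alternative 6; Player II gets 11, best alternative 2; Player III gets 8, best alternative 6. No profitable deviation — NE.
(T, R, I): Player II can switch to L (6 → 11). Not NE.
(T, R, O): Player I can switch to B (3 → 11). Not NE.
(B, L, I): Player I can switch to T (4 → 7). Not NE.
(B, L, O): Player I can switch to T (6 → 8). Not NE.
(B, R, I): Player I can switch to T (3 → 12). Not NE.
(B, R, O): Player I gets 11, best alternative 3; Player II gets 12, best alternative 9; Player III gets 8, best alternative 7. No profitable deviation — NE.

Pure-strategy Nash equilibria: (T, L, O); (B, R, O)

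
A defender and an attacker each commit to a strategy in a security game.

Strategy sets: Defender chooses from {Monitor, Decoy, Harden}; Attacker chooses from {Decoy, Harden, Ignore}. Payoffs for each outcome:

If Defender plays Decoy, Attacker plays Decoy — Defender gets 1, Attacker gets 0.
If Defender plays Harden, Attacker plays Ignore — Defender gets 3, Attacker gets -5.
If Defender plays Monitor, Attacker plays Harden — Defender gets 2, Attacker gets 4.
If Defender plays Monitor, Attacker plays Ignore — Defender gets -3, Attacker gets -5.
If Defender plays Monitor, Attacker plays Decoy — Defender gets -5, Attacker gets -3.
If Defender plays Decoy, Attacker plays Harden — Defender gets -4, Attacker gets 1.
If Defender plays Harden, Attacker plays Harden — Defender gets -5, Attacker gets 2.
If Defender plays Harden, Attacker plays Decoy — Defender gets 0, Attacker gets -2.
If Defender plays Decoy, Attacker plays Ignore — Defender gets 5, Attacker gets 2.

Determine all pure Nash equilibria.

For each strategy profile, look for a profitable unilateral deviation.
(Monitor, Decoy): Defender can switch to Decoy (-5 → 1). Not NE.
(Monitor, Harden): Defender gets 2, best alternative -4; Attacker gets 4, best alternative -3. No profitable deviation — NE.
(Monitor, Ignore): Defender can switch to Decoy (-3 → 5). Not NE.
(Decoy, Decoy): Attacker can switch to Harden (0 → 1). Not NE.
(Decoy, Harden): Defender can switch to Monitor (-4 → 2). Not NE.
(Decoy, Ignore): Defender gets 5, best alternative 3; Attacker gets 2, best alternative 1. No profitable deviation — NE.
(Harden, Decoy): Defender can switch to Decoy (0 → 1). Not NE.
(Harden, Harden): Defender can switch to Monitor (-5 → 2). Not NE.
(Harden, Ignore): Defender can switch to Decoy (3 → 5). Not NE.

The pure Nash equilibria are (Monitor, Harden) and (Decoy, Ignore).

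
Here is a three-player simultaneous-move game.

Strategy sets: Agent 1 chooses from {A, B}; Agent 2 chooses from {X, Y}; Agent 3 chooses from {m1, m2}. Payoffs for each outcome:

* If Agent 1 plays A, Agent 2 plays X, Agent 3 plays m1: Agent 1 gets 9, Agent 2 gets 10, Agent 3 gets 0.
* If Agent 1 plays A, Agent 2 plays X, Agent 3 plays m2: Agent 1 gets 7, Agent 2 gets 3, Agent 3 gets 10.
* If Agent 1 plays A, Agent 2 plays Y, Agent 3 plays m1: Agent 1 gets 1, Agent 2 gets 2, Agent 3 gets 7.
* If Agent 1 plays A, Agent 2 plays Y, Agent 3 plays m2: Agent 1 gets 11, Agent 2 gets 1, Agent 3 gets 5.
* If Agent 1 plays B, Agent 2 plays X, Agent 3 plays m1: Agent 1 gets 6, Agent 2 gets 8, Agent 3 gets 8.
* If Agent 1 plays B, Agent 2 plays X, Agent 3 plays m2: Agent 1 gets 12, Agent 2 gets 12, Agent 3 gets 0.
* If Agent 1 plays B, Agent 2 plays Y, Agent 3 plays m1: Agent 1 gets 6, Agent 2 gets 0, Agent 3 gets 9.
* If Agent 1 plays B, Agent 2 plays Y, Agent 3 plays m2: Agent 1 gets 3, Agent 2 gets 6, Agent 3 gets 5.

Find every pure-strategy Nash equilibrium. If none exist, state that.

For each strategy profile, look for a profitable unilateral deviation.
(A, X, m1): Agent 3 can switch to m2 (0 → 10). Not NE.
(A, X, m2): Agent 1 can switch to B (7 → 12). Not NE.
(A, Y, m1): Agent 1 can switch to B (1 → 6). Not NE.
(A, Y, m2): Agent 2 can switch to X (1 → 3). Not NE.
(B, X, m1): Agent 1 can switch to A (6 → 9). Not NE.
(B, X, m2): Agent 3 can switch to m1 (0 → 8). Not NE.
(The remaining 2 profiles each have a profitable deviation by the same check.)

No pure-strategy Nash equilibrium.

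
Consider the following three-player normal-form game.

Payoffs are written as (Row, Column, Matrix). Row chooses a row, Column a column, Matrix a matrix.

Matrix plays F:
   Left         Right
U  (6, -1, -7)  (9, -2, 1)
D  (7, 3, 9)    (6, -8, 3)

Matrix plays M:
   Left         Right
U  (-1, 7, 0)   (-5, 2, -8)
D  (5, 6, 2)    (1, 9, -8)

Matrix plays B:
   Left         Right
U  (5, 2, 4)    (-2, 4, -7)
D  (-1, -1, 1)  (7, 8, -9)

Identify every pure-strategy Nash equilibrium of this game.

Row against (Left, F): payoffs 6, 7 → best response D.
Row against (Left, M): payoffs -1, 5 → best response D.
Row against (Left, B): payoffs 5, -1 → best response U.
Row against (Right, F): payoffs 9, 6 → best response U.
Row against (Right, M): payoffs -5, 1 → best response D.
Row against (Right, B): payoffs -2, 7 → best response D.
Column against (U, F): payoffs -1, -2 → best response Left.
Column against (U, M): payoffs 7, 2 → best response Left.
Column against (U, B): payoffs 2, 4 → best response Right.
Column against (D, F): payoffs 3, -8 → best response Left.
Column against (D, M): payoffs 6, 9 → best response Right.
Column against (D, B): payoffs -1, 8 → best response Right.
Matrix against (U, Left): payoffs -7, 0, 4 → best response B.
Matrix against (U, Right): payoffs 1, -8, -7 → best response F.
Matrix against (D, Left): payoffs 9, 2, 1 → best response F.
Matrix against (D, Right): payoffs 3, -8, -9 → best response F.
Mutual best responses: (D, Left, F).

The unique pure-strategy Nash equilibrium is (D, Left, F).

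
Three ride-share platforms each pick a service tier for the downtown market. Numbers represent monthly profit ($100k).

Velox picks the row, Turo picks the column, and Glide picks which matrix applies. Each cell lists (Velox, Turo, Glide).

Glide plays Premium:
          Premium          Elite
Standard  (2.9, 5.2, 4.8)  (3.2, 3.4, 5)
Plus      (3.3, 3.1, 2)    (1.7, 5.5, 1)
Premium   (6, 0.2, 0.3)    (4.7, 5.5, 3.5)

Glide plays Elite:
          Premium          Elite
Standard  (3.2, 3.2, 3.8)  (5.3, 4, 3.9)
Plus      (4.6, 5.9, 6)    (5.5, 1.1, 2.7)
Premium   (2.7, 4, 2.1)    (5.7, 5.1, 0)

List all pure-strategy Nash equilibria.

The pure Nash equilibria are (Plus, Premium, Elite); (Premium, Elite, Premium).

Velox against (Premium, Premium): payoffs 2.9, 3.3, 6 → best response Premium.
Velox against (Premium, Elite): payoffs 3.2, 4.6, 2.7 → best response Plus.
Velox against (Elite, Premium): payoffs 3.2, 1.7, 4.7 → best response Premium.
Velox against (Elite, Elite): payoffs 5.3, 5.5, 5.7 → best response Premium.
Turo against (Standard, Premium): payoffs 5.2, 3.4 → best response Premium.
Turo against (Standard, Elite): payoffs 3.2, 4 → best response Elite.
Turo against (Plus, Premium): payoffs 3.1, 5.5 → best response Elite.
Turo against (Plus, Elite): payoffs 5.9, 1.1 → best response Premium.
Turo against (Premium, Premium): payoffs 0.2, 5.5 → best response Elite.
Turo against (Premium, Elite): payoffs 4, 5.1 → best response Elite.
Glide against (Standard, Premium): payoffs 4.8, 3.8 → best response Premium.
Glide against (Standard, Elite): payoffs 5, 3.9 → best response Premium.
Glide against (Plus, Premium): payoffs 2, 6 → best response Elite.
Glide against (Plus, Elite): payoffs 1, 2.7 → best response Elite.
Glide against (Premium, Premium): payoffs 0.3, 2.1 → best response Elite.
Glide against (Premium, Elite): payoffs 3.5, 0 → best response Premium.
Mutual best responses: (Plus, Premium, Elite); (Premium, Elite, Premium).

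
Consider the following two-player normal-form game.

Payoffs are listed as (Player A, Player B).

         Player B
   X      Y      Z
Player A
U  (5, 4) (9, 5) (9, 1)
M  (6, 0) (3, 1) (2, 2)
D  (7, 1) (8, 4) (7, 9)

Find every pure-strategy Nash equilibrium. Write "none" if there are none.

For each strategy profile, look for a profitable unilateral deviation.
(U, X): Player A can switch to M (5 → 6). Not NE.
(U, Y): Player A gets 9, best alternative 8; Player B gets 5, best alternative 4. No profitable deviation — NE.
(U, Z): Player B can switch to X (1 → 4). Not NE.
(M, X): Player A can switch to D (6 → 7). Not NE.
(M, Y): Player A can switch to U (3 → 9). Not NE.
(M, Z): Player A can switch to U (2 → 9). Not NE.
(D, X): Player B can switch to Y (1 → 4). Not NE.
(D, Y): Player A can switch to U (8 → 9). Not NE.
(D, Z): Player A can switch to U (7 → 9). Not NE.

The unique pure-strategy Nash equilibrium is (U, Y).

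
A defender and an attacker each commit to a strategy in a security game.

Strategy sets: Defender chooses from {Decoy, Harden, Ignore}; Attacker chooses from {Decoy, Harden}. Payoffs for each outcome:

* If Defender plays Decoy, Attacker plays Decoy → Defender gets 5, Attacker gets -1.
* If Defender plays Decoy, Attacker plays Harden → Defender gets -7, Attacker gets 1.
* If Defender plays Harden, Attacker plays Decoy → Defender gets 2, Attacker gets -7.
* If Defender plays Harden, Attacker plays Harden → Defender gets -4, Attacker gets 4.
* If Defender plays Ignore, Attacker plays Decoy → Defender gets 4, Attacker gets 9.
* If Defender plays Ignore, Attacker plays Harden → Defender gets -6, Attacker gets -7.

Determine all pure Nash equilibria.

(Decoy, Decoy): Attacker can switch to Harden (-1 → 1). Not NE.
(Decoy, Harden): Defender can switch to Harden (-7 → -4). Not NE.
(Harden, Decoy): Defender can switch to Decoy (2 → 5). Not NE.
(Harden, Harden): Defender gets -4, best alternative -6; Attacker gets 4, best alternative -7. No profitable deviation — NE.
(Ignore, Decoy): Defender can switch to Decoy (4 → 5). Not NE.
(Ignore, Harden): Defender can switch to Harden (-6 → -4). Not NE.

The unique pure-strategy Nash equilibrium is (Harden, Harden).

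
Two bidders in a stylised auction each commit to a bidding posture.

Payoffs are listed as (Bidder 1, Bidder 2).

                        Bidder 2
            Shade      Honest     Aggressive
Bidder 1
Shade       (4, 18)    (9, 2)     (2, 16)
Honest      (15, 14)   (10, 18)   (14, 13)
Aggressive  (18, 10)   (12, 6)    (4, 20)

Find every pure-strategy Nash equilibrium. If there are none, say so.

Bidder 1 against Shade: payoffs 4, 15, 18 → best response Aggressive.
Bidder 1 against Honest: payoffs 9, 10, 12 → best response Aggressive.
Bidder 1 against Aggressive: payoffs 2, 14, 4 → best response Honest.
Bidder 2 against Shade: payoffs 18, 2, 16 → best response Shade.
Bidder 2 against Honest: payoffs 14, 18, 13 → best response Honest.
Bidder 2 against Aggressive: payoffs 10, 6, 20 → best response Aggressive.
No profile is a mutual best response for all players.

none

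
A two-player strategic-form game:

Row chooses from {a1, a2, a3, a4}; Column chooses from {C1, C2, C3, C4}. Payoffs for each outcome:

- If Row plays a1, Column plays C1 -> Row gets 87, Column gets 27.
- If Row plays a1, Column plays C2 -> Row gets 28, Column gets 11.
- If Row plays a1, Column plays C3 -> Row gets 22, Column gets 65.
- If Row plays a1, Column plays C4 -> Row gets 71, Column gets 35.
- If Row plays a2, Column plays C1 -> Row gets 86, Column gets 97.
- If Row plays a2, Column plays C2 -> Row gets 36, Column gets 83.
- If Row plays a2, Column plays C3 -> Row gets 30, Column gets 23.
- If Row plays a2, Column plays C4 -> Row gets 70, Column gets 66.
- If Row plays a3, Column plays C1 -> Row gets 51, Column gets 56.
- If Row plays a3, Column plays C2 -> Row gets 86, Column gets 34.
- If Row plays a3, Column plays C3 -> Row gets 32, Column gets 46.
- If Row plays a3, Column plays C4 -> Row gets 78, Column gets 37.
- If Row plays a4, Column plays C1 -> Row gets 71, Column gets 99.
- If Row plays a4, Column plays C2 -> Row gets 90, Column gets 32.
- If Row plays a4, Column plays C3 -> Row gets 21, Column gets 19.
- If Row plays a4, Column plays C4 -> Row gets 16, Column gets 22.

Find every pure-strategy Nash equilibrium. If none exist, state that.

Check each profile: it is a Nash equilibrium iff no player can strictly gain by switching unilaterally.
(a1, C1): Column can switch to C3 (27 → 65). Not NE.
(a1, C2): Row can switch to a2 (28 → 36). Not NE.
(a1, C3): Row can switch to a2 (22 → 30). Not NE.
(a1, C4): Row can switch to a3 (71 → 78). Not NE.
(a2, C1): Row can switch to a1 (86 → 87). Not NE.
(a2, C2): Row can switch to a3 (36 → 86). Not NE.
(a2, C3): Row can switch to a3 (30 → 32). Not NE.
(a2, C4): Row can switch to a1 (70 → 71). Not NE.
(The remaining 8 profiles each have a profitable deviation by the same check.)

There is no pure-strategy Nash equilibrium.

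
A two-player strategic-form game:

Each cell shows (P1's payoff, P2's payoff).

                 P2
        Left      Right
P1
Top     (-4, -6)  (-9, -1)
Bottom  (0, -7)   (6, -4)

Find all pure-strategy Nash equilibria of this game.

The unique pure-strategy Nash equilibrium is (Bottom, Right).

P1 against Left: payoffs -4, 0 → best response Bottom.
P1 against Right: payoffs -9, 6 → best response Bottom.
P2 against Top: payoffs -6, -1 → best response Right.
P2 against Bottom: payoffs -7, -4 → best response Right.
Mutual best responses: (Bottom, Right).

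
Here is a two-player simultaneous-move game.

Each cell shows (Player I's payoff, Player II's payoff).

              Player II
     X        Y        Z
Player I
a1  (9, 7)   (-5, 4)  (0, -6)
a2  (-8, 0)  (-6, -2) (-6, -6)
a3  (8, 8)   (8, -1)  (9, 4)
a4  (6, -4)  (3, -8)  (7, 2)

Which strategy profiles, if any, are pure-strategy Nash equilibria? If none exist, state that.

(a1, X): Player I gets 9, best alternative 8; Player II gets 7, best alternative 4. No profitable deviation — NE.
(a1, Y): Player I can switch to a3 (-5 → 8). Not NE.
(a1, Z): Player I can switch to a3 (0 → 9). Not NE.
(a2, X): Player I can switch to a1 (-8 → 9). Not NE.
(a2, Y): Player I can switch to a1 (-6 → -5). Not NE.
(a2, Z): Player I can switch to a1 (-6 → 0). Not NE.
(a3, X): Player I can switch to a1 (8 → 9). Not NE.
(a3, Y): Player II can switch to X (-1 → 8). Not NE.
(a3, Z): Player II can switch to X (4 → 8). Not NE.
(The remaining 3 profiles each have a profitable deviation by the same check.)

Pure NE: (a1, X)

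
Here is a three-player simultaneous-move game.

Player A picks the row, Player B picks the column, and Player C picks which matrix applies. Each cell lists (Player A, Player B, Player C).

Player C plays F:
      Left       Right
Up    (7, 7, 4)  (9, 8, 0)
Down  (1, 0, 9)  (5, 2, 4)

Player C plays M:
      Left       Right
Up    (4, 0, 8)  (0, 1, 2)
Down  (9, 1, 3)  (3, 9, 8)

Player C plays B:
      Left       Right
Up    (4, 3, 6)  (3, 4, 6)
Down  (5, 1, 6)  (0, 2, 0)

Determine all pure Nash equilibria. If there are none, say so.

(Up, Right, B), (Down, Right, M)

Player A against (Left, F): payoffs 7, 1 → best response Up.
Player A against (Left, M): payoffs 4, 9 → best response Down.
Player A against (Left, B): payoffs 4, 5 → best response Down.
Player A against (Right, F): payoffs 9, 5 → best response Up.
Player A against (Right, M): payoffs 0, 3 → best response Down.
Player A against (Right, B): payoffs 3, 0 → best response Up.
Player B against (Up, F): payoffs 7, 8 → best response Right.
Player B against (Up, M): payoffs 0, 1 → best response Right.
Player B against (Up, B): payoffs 3, 4 → best response Right.
Player B against (Down, F): payoffs 0, 2 → best response Right.
Player B against (Down, M): payoffs 1, 9 → best response Right.
Player B against (Down, B): payoffs 1, 2 → best response Right.
Player C against (Up, Left): payoffs 4, 8, 6 → best response M.
Player C against (Up, Right): payoffs 0, 2, 6 → best response B.
Player C against (Down, Left): payoffs 9, 3, 6 → best response F.
Player C against (Down, Right): payoffs 4, 8, 0 → best response M.
Mutual best responses: (Up, Right, B); (Down, Right, M).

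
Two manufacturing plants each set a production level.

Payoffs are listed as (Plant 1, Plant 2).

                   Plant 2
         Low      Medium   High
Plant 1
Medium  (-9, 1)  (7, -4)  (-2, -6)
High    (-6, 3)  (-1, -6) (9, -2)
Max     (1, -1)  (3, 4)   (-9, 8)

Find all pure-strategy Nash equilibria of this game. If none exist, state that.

Mark each player's best response to every combination of opponents' strategies; a profile where every player is best-responding is a pure Nash equilibrium.
Plant 1 against Low: payoffs -9, -6, 1 → best response Max.
Plant 1 against Medium: payoffs 7, -1, 3 → best response Medium.
Plant 1 against High: payoffs -2, 9, -9 → best response High.
Plant 2 against Medium: payoffs 1, -4, -6 → best response Low.
Plant 2 against High: payoffs 3, -6, -2 → best response Low.
Plant 2 against Max: payoffs -1, 4, 8 → best response High.
No profile is a mutual best response for all players.

No pure-strategy Nash equilibrium.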